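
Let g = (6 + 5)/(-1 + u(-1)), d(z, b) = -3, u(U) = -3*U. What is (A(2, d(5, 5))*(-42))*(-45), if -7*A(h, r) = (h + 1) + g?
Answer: -2295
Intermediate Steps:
g = 11/2 (g = (6 + 5)/(-1 - 3*(-1)) = 11/(-1 + 3) = 11/2 ≈ 5.5000)
A(h, r) = -13/14 - h/7 (A(h, r) = -((h + 1) + 11/2)/7 = -((1 + h) + 11/2)/7 = -(13/2 + h)/7 = -13/14 - h/7)
(A(2, d(5, 5))*(-42))*(-45) = ((-13/14 - 1/7*2)*(-42))*(-45) = ((-13/14 - 2/7)*(-42))*(-45) = -17/14*(-42)*(-45) = 51*(-45) = -2295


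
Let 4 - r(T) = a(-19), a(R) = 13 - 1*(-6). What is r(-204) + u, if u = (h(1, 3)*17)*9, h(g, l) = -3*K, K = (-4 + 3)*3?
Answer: 1362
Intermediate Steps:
K = -3 (K = -1*3 = -3)
a(R) = 19 (a(R) = 13 + 6 = 19)
h(g, l) = 9 (h(g, l) = -3*(-3) = 9)
r(T) = -15 (r(T) = 4 - 1*19 = 4 - 19 = -15)
u = 1377 (u = (9*17)*9 = 153*9 = 1377)
r(-204) + u = -15 + 1377 = 1362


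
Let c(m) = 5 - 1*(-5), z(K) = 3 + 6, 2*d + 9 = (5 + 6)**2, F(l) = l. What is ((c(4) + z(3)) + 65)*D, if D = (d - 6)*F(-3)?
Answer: -12600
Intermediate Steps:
d = 56 (d = -9/2 + (5 + 6)**2/2 = -9/2 + (1/2)*11**2 = -9/2 + (1/2)*121 = -9/2 + 121/2 = 56)
z(K) = 9
c(m) = 10 (c(m) = 5 + 5 = 10)
D = -150 (D = (56 - 6)*(-3) = 50*(-3) = -150)
((c(4) + z(3)) + 65)*D = ((10 + 9) + 65)*(-150) = (19 + 65)*(-150) = 84*(-150) = -12600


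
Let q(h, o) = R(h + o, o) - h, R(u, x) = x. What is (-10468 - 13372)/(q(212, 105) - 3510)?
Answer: 23840/3617 ≈ 6.5911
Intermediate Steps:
q(h, o) = o - h
(-10468 - 13372)/(q(212, 105) - 3510) = (-10468 - 13372)/((105 - 1*212) - 3510) = -23840/((105 - 212) - 3510) = -23840/(-107 - 3510) = -23840/(-3617) = -23840*(-1/3617) = 23840/3617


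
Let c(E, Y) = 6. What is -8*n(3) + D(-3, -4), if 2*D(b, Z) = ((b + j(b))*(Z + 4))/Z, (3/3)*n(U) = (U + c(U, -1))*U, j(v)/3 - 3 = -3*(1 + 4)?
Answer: -216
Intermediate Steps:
j(v) = -36 (j(v) = 9 + 3*(-3*(1 + 4)) = 9 + 3*(-3*5) = 9 + 3*(-15) = 9 - 45 = -36)
n(U) = U*(6 + U) (n(U) = (U + 6)*U = (6 + U)*U = U*(6 + U))
D(b, Z) = (-36 + b)*(4 + Z)/(2*Z) (D(b, Z) = (((b - 36)*(Z + 4))/Z)/2 = (((-36 + b)*(4 + Z))/Z)/2 = ((-36 + b)*(4 + Z)/Z)/2 = (-36 + b)*(4 + Z)/(2*Z))
-8*n(3) + D(-3, -4) = -24*(6 + 3) + (½)*(-144 + 4*(-3) - 4*(-36 - 3))/(-4) = -24*9 + (½)*(-¼)*(-144 - 12 - 4*(-39)) = -8*27 + (½)*(-¼)*(-144 - 12 + 156) = -216 + (½)*(-¼)*0 = -216 + 0 = -216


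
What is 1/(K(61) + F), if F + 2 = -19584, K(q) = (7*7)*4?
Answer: -1/19390 ≈ -5.1573e-5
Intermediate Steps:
K(q) = 196 (K(q) = 49*4 = 196)
F = -19586 (F = -2 - 19584 = -19586)
1/(K(61) + F) = 1/(196 - 19586) = 1/(-19390) = -1/19390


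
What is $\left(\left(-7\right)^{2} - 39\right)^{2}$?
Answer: $100$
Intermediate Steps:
$\left(\left(-7\right)^{2} - 39\right)^{2} = \left(49 - 39\right)^{2} = 10^{2} = 100$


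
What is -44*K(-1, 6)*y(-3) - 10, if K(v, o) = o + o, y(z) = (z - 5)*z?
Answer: -12682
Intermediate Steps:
y(z) = z*(-5 + z) (y(z) = (-5 + z)*z = z*(-5 + z))
K(v, o) = 2*o
-44*K(-1, 6)*y(-3) - 10 = -44*2*6*(-3*(-5 - 3)) - 10 = -528*(-3*(-8)) - 10 = -528*24 - 10 = -44*288 - 10 = -12672 - 10 = -12682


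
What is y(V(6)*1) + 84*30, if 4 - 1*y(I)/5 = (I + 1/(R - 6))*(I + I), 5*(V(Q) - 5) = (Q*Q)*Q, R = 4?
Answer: -102257/5 ≈ -20451.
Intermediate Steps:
V(Q) = 5 + Q³/5 (V(Q) = 5 + ((Q*Q)*Q)/5 = 5 + (Q²*Q)/5 = 5 + Q³/5)
y(I) = 20 - 10*I*(-½ + I) (y(I) = 20 - 5*(I + 1/(4 - 6))*(I + I) = 20 - 5*(I + 1/(-2))*2*I = 20 - 5*(I - ½)*2*I = 20 - 5*(-½ + I)*2*I = 20 - 10*I*(-½ + I))
y(V(6)*1) + 84*30 = (20 - 10*(5 + (⅕)*6³)² + 5*((5 + (⅕)*6³)*1)) + 84*30 = (20 - 10*(5 + (⅕)*216)² + 5*((5 + (⅕)*216)*1)) + 2520 = (20 - 10*(5 + 216/5)² + 5*((5 + 216/5)*1)) + 2520 = (20 - 10*((241/5)*1)² + 5*((241/5)*1)) + 2520 = (20 - 10*(241/5)² + 5*(241/5)) + 2520 = (20 - 10*58081/25 + 241) + 2520 = (20 - 116162/5 + 241) + 2520 = -114857/5 + 2520 = -102257/5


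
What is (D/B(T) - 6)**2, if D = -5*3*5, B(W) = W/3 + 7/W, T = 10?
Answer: 8856576/14641 ≈ 604.92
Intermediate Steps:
B(W) = 7/W + W/3 (B(W) = W*(1/3) + 7/W = W/3 + 7/W = 7/W + W/3)
D = -75 (D = -15*5 = -75)
(D/B(T) - 6)**2 = (-75/(7/10 + (1/3)*10) - 6)**2 = (-75/(7*(1/10) + 10/3) - 6)**2 = (-75/(7/10 + 10/3) - 6)**2 = (-75/121/30 - 6)**2 = (-75*30/121 - 6)**2 = (-2250/121 - 6)**2 = (-2976/121)**2 = 8856576/14641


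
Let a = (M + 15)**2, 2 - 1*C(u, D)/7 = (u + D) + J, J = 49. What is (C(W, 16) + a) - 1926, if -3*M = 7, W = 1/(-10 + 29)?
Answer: -377384/171 ≈ -2206.9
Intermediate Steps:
W = 1/19 ≈ 0.052632
M = -7/3 (M = -1/3*7 = -7/3 ≈ -2.3333)
C(u, D) = -329 - 7*D - 7*u (C(u, D) = 14 - 7*((u + D) + 49) = 14 - 7*((D + u) + 49) = 14 - 7*(49 + D + u) = 14 + (-343 - 7*D - 7*u) = -329 - 7*D - 7*u)
a = 1444/9 (a = (-7/3 + 15)**2 = (38/3)**2 = 1444/9 ≈ 160.44)
(C(W, 16) + a) - 1926 = ((-329 - 7*16 - 7*1/19) + 1444/9) - 1926 = ((-329 - 112 - 7/19) + 1444/9) - 1926 = (-8386/19 + 1444/9) - 1926 = -48038/171 - 1926 = -377384/171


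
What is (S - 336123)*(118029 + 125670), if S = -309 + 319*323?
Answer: -56878128105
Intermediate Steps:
S = 102728 (S = -309 + 103037 = 102728)
(S - 336123)*(118029 + 125670) = (102728 - 336123)*(118029 + 125670) = -233395*243699 = -56878128105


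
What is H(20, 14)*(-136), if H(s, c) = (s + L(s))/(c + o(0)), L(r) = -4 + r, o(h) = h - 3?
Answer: -4896/11 ≈ -445.09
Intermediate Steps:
o(h) = -3 + h
H(s, c) = (-4 + 2*s)/(-3 + c) (H(s, c) = (s + (-4 + s))/(c + (-3 + 0)) = (-4 + 2*s)/(c - 3) = (-4 + 2*s)/(-3 + c))
H(20, 14)*(-136) = (2*(-2 + 20)/(-3 + 14))*(-136) = (2*18/11)*(-136) = (2*(1/11)*18)*(-136) = (36/11)*(-136) = -4896/11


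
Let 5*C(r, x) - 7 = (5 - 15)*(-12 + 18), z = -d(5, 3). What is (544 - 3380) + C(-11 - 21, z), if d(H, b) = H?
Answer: -14233/5 ≈ -2846.6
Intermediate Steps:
z = -5 (z = -1*5 = -5)
C(r, x) = -53/5 (C(r, x) = 7/5 + ((5 - 15)*(-12 + 18))/5 = 7/5 + (-10*6)/5 = 7/5 + (1/5)*(-60) = 7/5 - 12 = -53/5)
(544 - 3380) + C(-11 - 21, z) = (544 - 3380) - 53/5 = -2836 - 53/5 = -14233/5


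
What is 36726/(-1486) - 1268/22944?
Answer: -105565699/4261848 ≈ -24.770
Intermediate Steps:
36726/(-1486) - 1268/22944 = 36726*(-1/1486) - 1268*1/22944 = -18363/743 - 317/5736 = -105565699/4261848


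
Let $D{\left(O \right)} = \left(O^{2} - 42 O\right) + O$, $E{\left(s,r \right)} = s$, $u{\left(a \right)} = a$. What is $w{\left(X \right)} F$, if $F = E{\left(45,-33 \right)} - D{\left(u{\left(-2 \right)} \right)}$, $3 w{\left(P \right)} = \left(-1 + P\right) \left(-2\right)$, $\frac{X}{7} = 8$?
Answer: $\frac{4510}{3} \approx 1503.3$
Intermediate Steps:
$X = 56$ ($X = 7 \cdot 8 = 56$)
$D{\left(O \right)} = O^{2} - 41 O$
$w{\left(P \right)} = \frac{2}{3} - \frac{2 P}{3}$ ($w{\left(P \right)} = \frac{\left(-1 + P\right) \left(-2\right)}{3} = \frac{2 - 2 P}{3} = \frac{2}{3} - \frac{2 P}{3}$)
$F = -41$ ($F = 45 - - 2 \left(-41 - 2\right) = 45 - \left(-2\right) \left(-43\right) = 45 - 86 = -41$)
$w{\left(X \right)} F = \left(\frac{2}{3} - \frac{112}{3}\right) \left(-41\right) = \left(- \frac{110}{3}\right) \left(-41\right) = \frac{4510}{3}$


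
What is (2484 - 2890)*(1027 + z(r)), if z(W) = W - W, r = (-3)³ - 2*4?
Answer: -416962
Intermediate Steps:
r = -35 (r = -27 - 8 = -35)
z(W) = 0
(2484 - 2890)*(1027 + z(r)) = (2484 - 2890)*(1027 + 0) = -406*1027 = -416962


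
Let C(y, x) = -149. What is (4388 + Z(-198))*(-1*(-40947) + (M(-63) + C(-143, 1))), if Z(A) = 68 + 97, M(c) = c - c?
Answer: 185753294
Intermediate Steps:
M(c) = 0
Z(A) = 165
(4388 + Z(-198))*(-1*(-40947) + (M(-63) + C(-143, 1))) = (4388 + 165)*(-1*(-40947) + (0 - 149)) = 4553*(40947 - 149) = 4553*40798 = 185753294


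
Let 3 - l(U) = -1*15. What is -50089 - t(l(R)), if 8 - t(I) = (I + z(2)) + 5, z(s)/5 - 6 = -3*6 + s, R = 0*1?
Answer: -50124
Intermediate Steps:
R = 0
z(s) = -60 + 5*s (z(s) = 30 + 5*(-3*6 + s) = 30 + 5*(-18 + s) = 30 + (-90 + 5*s) = -60 + 5*s)
l(U) = 18 (l(U) = 3 - (-1)*15 = 3 - 1*(-15) = 3 + 15 = 18)
t(I) = 53 - I (t(I) = 8 - ((I + (-60 + 5*2)) + 5) = 8 - ((I + (-60 + 10)) + 5) = 8 - ((I - 50) + 5) = 8 - ((-50 + I) + 5) = 8 - (-45 + I) = 8 + (45 - I) = 53 - I)
-50089 - t(l(R)) = -50089 - (53 - 1*18) = -50089 - (53 - 18) = -50089 - 1*35 = -50089 - 35 = -50124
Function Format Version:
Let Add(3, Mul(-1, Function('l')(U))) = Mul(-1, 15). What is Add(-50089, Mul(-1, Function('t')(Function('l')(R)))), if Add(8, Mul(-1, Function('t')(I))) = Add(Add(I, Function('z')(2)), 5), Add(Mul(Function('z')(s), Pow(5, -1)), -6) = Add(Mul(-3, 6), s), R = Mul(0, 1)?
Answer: -50124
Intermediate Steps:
R = 0
Function('z')(s) = Add(-60, Mul(5, s)) (Function('z')(s) = Add(30, Mul(5, Add(Mul(-3, 6), s))) = Add(30, Mul(5, Add(-18, s))) = Add(30, Add(-90, Mul(5, s))) = Add(-60, Mul(5, s)))
Function('l')(U) = 18 (Function('l')(U) = Add(3, Mul(-1, Mul(-1, 15))) = Add(3, Mul(-1, -15)) = Add(3, 15) = 18)
Function('t')(I) = Add(53, Mul(-1, I)) (Function('t')(I) = Add(8, Mul(-1, Add(Add(I, Add(-60, Mul(5, 2))), 5))) = Add(8, Mul(-1, Add(Add(I, Add(-60, 10)), 5))) = Add(8, Mul(-1, Add(Add(I, -50), 5))) = Add(8, Mul(-1, Add(Add(-50, I), 5))) = Add(8, Mul(-1, Add(-45, I))) = Add(8, Add(45, Mul(-1, I))) = Add(53, Mul(-1, I)))
Add(-50089, Mul(-1, Function('t')(Function('l')(R)))) = Add(-50089, Mul(-1, Add(53, Mul(-1, 18)))) = Add(-50089, Mul(-1, Add(53, -18))) = Add(-50089, Mul(-1, 35)) = Add(-50089, -35) = -50124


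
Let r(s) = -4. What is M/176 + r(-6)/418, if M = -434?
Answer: -4139/1672 ≈ -2.4755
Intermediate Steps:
M/176 + r(-6)/418 = -434/176 - 4/418 = -434*1/176 - 4*1/418 = -217/88 - 2/209 = -4139/1672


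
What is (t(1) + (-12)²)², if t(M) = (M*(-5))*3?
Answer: 16641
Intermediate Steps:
t(M) = -15*M (t(M) = -5*M*3 = -15*M)
(t(1) + (-12)²)² = (-15*1 + (-12)²)² = (-15 + 144)² = 129² = 16641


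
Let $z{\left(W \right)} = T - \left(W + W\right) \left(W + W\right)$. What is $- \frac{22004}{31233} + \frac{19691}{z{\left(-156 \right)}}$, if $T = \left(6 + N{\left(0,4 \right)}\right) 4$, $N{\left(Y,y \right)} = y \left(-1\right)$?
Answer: $- \frac{2756790347}{3040095288} \approx -0.90681$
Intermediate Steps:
$N{\left(Y,y \right)} = - y$
$T = 8$ ($T = \left(6 - 4\right) 4 = 2 \cdot 4 = 8$)
$z{\left(W \right)} = 8 - 4 W^{2}$ ($z{\left(W \right)} = 8 - \left(W + W\right) \left(W + W\right) = 8 - 2 W 2 W = 8 - 4 W^{2}$)
$- \frac{22004}{31233} + \frac{19691}{z{\left(-156 \right)}} = - \frac{22004}{31233} + \frac{19691}{8 - 4 \left(-156\right)^{2}} = \left(-22004\right) \frac{1}{31233} + \frac{19691}{8 - 97344} = - \frac{22004}{31233} + \frac{19691}{8 - 97344} = - \frac{22004}{31233} + \frac{19691}{-97336} = - \frac{22004}{31233} + 19691 \left(- \frac{1}{97336}\right) = - \frac{22004}{31233} - \frac{19691}{97336} = - \frac{2756790347}{3040095288}$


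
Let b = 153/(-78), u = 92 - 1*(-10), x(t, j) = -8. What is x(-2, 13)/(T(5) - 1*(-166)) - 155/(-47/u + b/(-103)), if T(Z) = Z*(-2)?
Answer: 412746673/1176474 ≈ 350.83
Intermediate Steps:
T(Z) = -2*Z
u = 102 (u = 92 + 10 = 102)
b = -51/26 (b = 153*(-1/78) = -51/26 ≈ -1.9615)
x(-2, 13)/(T(5) - 1*(-166)) - 155/(-47/u + b/(-103)) = -8/(-2*5 - 1*(-166)) - 155/(-47/102 - 51/26/(-103)) = -8/(-10 + 166) - 155/(-47*1/102 - 51/26*(-1/103)) = -8/156 - 155/(-47/102 + 51/2678) = -8*1/156 - 155/(-30166/68289) = -2/39 - 155*(-68289/30166) = -2/39 + 10584795/30166 = 412746673/1176474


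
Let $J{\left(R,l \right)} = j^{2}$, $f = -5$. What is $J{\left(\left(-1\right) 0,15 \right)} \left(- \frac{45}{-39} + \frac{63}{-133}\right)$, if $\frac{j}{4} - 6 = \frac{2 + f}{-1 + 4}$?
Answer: $\frac{67200}{247} \approx 272.06$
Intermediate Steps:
$j = 20$ ($j = 24 + 4 \frac{2 - 5}{-1 + 4} = 24 + 4 \left(- \frac{3}{3}\right) = 24 + 4 \left(\left(-3\right) \frac{1}{3}\right) = 24 + 4 \left(-1\right) = 24 - 4 = 20$)
$J{\left(R,l \right)} = 400$ ($J{\left(R,l \right)} = 20^{2} = 400$)
$J{\left(\left(-1\right) 0,15 \right)} \left(- \frac{45}{-39} + \frac{63}{-133}\right) = 400 \left(- \frac{45}{-39} + \frac{63}{-133}\right) = 400 \left(\left(-45\right) \left(- \frac{1}{39}\right) + 63 \left(- \frac{1}{133}\right)\right) = 400 \left(\frac{15}{13} - \frac{9}{19}\right) = 400 \cdot \frac{168}{247} = \frac{67200}{247}$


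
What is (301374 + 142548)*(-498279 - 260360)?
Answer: -336776542158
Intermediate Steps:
(301374 + 142548)*(-498279 - 260360) = 443922*(-758639) = -336776542158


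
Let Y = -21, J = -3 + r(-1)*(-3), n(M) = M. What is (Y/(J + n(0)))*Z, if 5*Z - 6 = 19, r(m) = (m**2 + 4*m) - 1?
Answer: -35/3 ≈ -11.667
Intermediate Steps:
r(m) = -1 + m**2 + 4*m
J = 9 (J = -3 + (-1 + (-1)**2 + 4*(-1))*(-3) = -3 + (-1 + 1 - 4)*(-3) = -3 - 4*(-3) = -3 + 12 = 9)
Z = 5 (Z = 6/5 + (1/5)*19 = 6/5 + 19/5 = 5)
(Y/(J + n(0)))*Z = (-21/(9 + 0))*5 = (-21/9)*5 = ((1/9)*(-21))*5 = -7/3*5 = -35/3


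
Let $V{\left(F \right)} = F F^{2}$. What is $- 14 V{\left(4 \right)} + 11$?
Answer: $-885$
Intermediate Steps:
$V{\left(F \right)} = F^{3}$
$- 14 V{\left(4 \right)} + 11 = - 14 \cdot 4^{3} + 11 = \left(-14\right) 64 + 11 = -896 + 11 = -885$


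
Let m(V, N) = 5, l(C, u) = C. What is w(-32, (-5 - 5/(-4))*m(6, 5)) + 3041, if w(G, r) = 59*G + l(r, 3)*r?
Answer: 24073/16 ≈ 1504.6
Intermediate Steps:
w(G, r) = r² + 59*G (w(G, r) = 59*G + r*r = 59*G + r² = r² + 59*G)
w(-32, (-5 - 5/(-4))*m(6, 5)) + 3041 = (((-5 - 5/(-4))*5)² + 59*(-32)) + 3041 = (((-5 - 5*(-¼))*5)² - 1888) + 3041 = (((-5 + 5/4)*5)² - 1888) + 3041 = ((-15/4*5)² - 1888) + 3041 = ((-75/4)² - 1888) + 3041 = (5625/16 - 1888) + 3041 = -24583/16 + 3041 = 24073/16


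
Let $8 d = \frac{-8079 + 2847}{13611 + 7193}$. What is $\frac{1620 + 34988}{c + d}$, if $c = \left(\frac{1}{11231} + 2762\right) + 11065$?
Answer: $\frac{4276724548096}{1615333704739} \approx 2.6476$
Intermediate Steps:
$c = \frac{155291038}{11231}$ ($c = \left(\frac{1}{11231} + 2762\right) + 11065 = \frac{31020023}{11231} + 11065 = \frac{155291038}{11231} \approx 13827.0$)
$d = - \frac{327}{10402}$ ($d = \frac{\left(-8079 + 2847\right) \frac{1}{13611 + 7193}}{8} = \frac{\left(-5232\right) \frac{1}{20804}}{8} = \frac{1}{8} \left(- \frac{1308}{5201}\right) = - \frac{327}{10402} \approx -0.031436$)
$\frac{1620 + 34988}{c + d} = \frac{1620 + 34988}{\frac{155291038}{11231} - \frac{327}{10402}} = \frac{36608}{\frac{1615333704739}{116824862}} = 36608 \cdot \frac{116824862}{1615333704739} = \frac{4276724548096}{1615333704739}$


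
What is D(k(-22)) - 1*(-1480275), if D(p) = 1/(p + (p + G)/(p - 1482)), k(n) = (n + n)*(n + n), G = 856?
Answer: 652605878927/440868 ≈ 1.4803e+6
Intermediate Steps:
k(n) = 4*n² (k(n) = (2*n)*(2*n) = 4*n²)
D(p) = 1/(p + (856 + p)/(-1482 + p)) (D(p) = 1/(p + (p + 856)/(p - 1482)) = 1/(p + (856 + p)/(-1482 + p)))
D(k(-22)) - 1*(-1480275) = (-1482 + 4*(-22)²)/(856 + (4*(-22)²)² - 5924*(-22)²) - 1*(-1480275) = (-1482 + 4*484)/(856 + (4*484)² - 5924*484) + 1480275 = (-1482 + 1936)/(856 + 1936² - 1481*1936) + 1480275 = 454/(856 + 3748096 - 2867216) + 1480275 = 454/881736 + 1480275 = (1/881736)*454 + 1480275 = 227/440868 + 1480275 = 652605878927/440868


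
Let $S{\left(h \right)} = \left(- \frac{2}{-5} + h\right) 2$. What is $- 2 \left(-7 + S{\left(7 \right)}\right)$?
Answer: $- \frac{78}{5} \approx -15.6$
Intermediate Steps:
$S{\left(h \right)} = \frac{4}{5} + 2 h$ ($S{\left(h \right)} = \left(\left(-2\right) \left(- \frac{1}{5}\right) + h\right) 2 = \left(\frac{2}{5} + h\right) 2 = \frac{4}{5} + 2 h$)
$- 2 \left(-7 + S{\left(7 \right)}\right) = - 2 \left(-7 + \left(\frac{4}{5} + 2 \cdot 7\right)\right) = - 2 \left(-7 + \left(\frac{4}{5} + 14\right)\right) = - 2 \left(-7 + \frac{74}{5}\right) = \left(-2\right) \frac{39}{5} = - \frac{78}{5}$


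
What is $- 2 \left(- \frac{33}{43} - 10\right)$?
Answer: $\frac{926}{43} \approx 21.535$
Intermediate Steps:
$- 2 \left(- \frac{33}{43} - 10\right) = \left(-2\right) \left(- \frac{463}{43}\right) = \frac{926}{43}$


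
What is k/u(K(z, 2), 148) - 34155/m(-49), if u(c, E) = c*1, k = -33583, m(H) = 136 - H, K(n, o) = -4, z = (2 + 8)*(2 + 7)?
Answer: 1215247/148 ≈ 8211.1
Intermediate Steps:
z = 90 (z = 10*9 = 90)
u(c, E) = c
k/u(K(z, 2), 148) - 34155/m(-49) = -33583/(-4) - 34155/(136 - 1*(-49)) = -33583*(-1/4) - 34155/(136 + 49) = 33583/4 - 34155/185 = 33583/4 - 34155*1/185 = 33583/4 - 6831/37 = 1215247/148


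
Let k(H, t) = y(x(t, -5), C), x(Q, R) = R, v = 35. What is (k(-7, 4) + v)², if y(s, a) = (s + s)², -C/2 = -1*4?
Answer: 18225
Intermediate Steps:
C = 8 (C = -(-2)*4 = -2*(-4) = 8)
y(s, a) = 4*s² (y(s, a) = (2*s)² = 4*s²)
k(H, t) = 100 (k(H, t) = 4*(-5)² = 4*25 = 100)
(k(-7, 4) + v)² = (100 + 35)² = 135² = 18225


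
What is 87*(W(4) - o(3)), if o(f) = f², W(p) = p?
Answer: -435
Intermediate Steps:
87*(W(4) - o(3)) = 87*(4 - 1*3²) = 87*(4 - 1*9) = 87*(4 - 9) = 87*(-5) = -435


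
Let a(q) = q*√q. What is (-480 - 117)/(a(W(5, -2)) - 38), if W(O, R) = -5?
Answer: 7562/523 - 995*I*√5/523 ≈ 14.459 - 4.2541*I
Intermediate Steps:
a(q) = q^(3/2)
(-480 - 117)/(a(W(5, -2)) - 38) = (-480 - 117)/((-5)^(3/2) - 38) = -597/(-5*I*√5 - 38) = -597/(-38 - 5*I*√5)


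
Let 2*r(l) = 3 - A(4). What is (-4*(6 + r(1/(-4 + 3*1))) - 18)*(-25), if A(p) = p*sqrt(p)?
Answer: 800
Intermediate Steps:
A(p) = p**(3/2)
r(l) = -5/2 (r(l) = (3 - 4**(3/2))/2 = (3 - 1*8)/2 = (3 - 8)/2 = (1/2)*(-5) = -5/2)
(-4*(6 + r(1/(-4 + 3*1))) - 18)*(-25) = (-4*(6 - 5/2) - 18)*(-25) = (-4*7/2 - 18)*(-25) = (-14 - 18)*(-25) = -32*(-25) = 800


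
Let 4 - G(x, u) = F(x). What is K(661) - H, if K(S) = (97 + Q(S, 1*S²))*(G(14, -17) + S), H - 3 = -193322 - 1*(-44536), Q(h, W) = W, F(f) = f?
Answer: 284647501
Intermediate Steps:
G(x, u) = 4 - x
H = -148783 (H = 3 + (-193322 - 1*(-44536)) = 3 + (-193322 + 44536) = 3 - 148786 = -148783)
K(S) = (-10 + S)*(97 + S²) (K(S) = (97 + 1*S²)*((4 - 1*14) + S) = (97 + S²)*((4 - 14) + S) = (97 + S²)*(-10 + S) = (-10 + S)*(97 + S²))
K(661) - H = (-970 + 661³ - 10*661² + 97*661) - 1*(-148783) = (-970 + 288804781 - 10*436921 + 64117) + 148783 = (-970 + 288804781 - 4369210 + 64117) + 148783 = 284498718 + 148783 = 284647501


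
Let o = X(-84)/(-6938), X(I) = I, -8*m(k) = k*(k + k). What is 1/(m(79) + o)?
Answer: -13876/21649861 ≈ -0.00064093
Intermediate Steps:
m(k) = -k²/4 (m(k) = -k*(k + k)/8 = -k*2*k/8 = -k²/4)
o = 42/3469 (o = -84/(-6938) = -84*(-1/6938) = 42/3469 ≈ 0.012107)
1/(m(79) + o) = 1/(-¼*79² + 42/3469) = 1/(-¼*6241 + 42/3469) = 1/(-6241/4 + 42/3469) = 1/(-21649861/13876) = -13876/21649861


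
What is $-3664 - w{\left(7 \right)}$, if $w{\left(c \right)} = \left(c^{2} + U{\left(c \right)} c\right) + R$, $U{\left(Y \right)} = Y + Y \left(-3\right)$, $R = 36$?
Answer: $-3651$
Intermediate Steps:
$U{\left(Y \right)} = - 2 Y$ ($U{\left(Y \right)} = Y - 3 Y = - 2 Y$)
$w{\left(c \right)} = 36 - c^{2}$ ($w{\left(c \right)} = \left(c^{2} + - 2 c c\right) + 36 = \left(c^{2} - 2 c^{2}\right) + 36 = - c^{2} + 36 = 36 - c^{2}$)
$-3664 - w{\left(7 \right)} = -3664 - \left(36 - 7^{2}\right) = -3664 - \left(36 - 49\right) = -3664 - -13 = -3664 + 13 = -3651$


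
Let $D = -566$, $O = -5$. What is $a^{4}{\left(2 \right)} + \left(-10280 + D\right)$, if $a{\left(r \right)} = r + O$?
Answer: $-10765$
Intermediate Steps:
$a{\left(r \right)} = -5 + r$ ($a{\left(r \right)} = r - 5 = -5 + r$)
$a^{4}{\left(2 \right)} + \left(-10280 + D\right) = \left(-5 + 2\right)^{4} - 10846 = \left(-3\right)^{4} - 10846 = 81 - 10846 = -10765$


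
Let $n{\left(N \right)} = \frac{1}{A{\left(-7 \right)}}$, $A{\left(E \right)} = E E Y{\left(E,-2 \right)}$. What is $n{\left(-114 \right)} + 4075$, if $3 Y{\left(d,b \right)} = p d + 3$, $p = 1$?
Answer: $\frac{798697}{196} \approx 4075.0$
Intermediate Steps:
$Y{\left(d,b \right)} = 1 + \frac{d}{3}$ ($Y{\left(d,b \right)} = \frac{1 d + 3}{3} = \frac{d + 3}{3} = \frac{3 + d}{3} = 1 + \frac{d}{3}$)
$A{\left(E \right)} = E^{2} \left(1 + \frac{E}{3}\right)$ ($A{\left(E \right)} = E E \left(1 + \frac{E}{3}\right) = E^{2} \left(1 + \frac{E}{3}\right)$)
$n{\left(N \right)} = - \frac{3}{196}$ ($n{\left(N \right)} = \frac{1}{\frac{1}{3} \left(-7\right)^{2} \left(3 - 7\right)} = \frac{1}{\frac{1}{3} \cdot 49 \left(-4\right)} = \frac{1}{- \frac{196}{3}} = - \frac{3}{196}$)
$n{\left(-114 \right)} + 4075 = - \frac{3}{196} + 4075 = \frac{798697}{196}$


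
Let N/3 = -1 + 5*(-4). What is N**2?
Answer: 3969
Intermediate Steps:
N = -63 (N = 3*(-1 + 5*(-4)) = 3*(-1 - 20) = 3*(-21) = -63)
N**2 = (-63)**2 = 3969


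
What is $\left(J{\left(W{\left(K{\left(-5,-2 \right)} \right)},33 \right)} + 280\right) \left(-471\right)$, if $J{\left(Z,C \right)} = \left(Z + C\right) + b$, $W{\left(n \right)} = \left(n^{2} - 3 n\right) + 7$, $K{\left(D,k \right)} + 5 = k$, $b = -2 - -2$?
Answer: $-183690$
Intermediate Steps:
$b = 0$ ($b = -2 + 2 = 0$)
$K{\left(D,k \right)} = -5 + k$
$W{\left(n \right)} = 7 + n^{2} - 3 n$
$J{\left(Z,C \right)} = C + Z$ ($J{\left(Z,C \right)} = \left(Z + C\right) + 0 = \left(C + Z\right) + 0 = C + Z$)
$\left(J{\left(W{\left(K{\left(-5,-2 \right)} \right)},33 \right)} + 280\right) \left(-471\right) = \left(\left(33 + \left(7 + \left(-5 - 2\right)^{2} - 3 \left(-5 - 2\right)\right)\right) + 280\right) \left(-471\right) = \left(\left(33 + \left(7 + \left(-7\right)^{2} - -21\right)\right) + 280\right) \left(-471\right) = \left(\left(33 + \left(7 + 49 + 21\right)\right) + 280\right) \left(-471\right) = \left(\left(33 + 77\right) + 280\right) \left(-471\right) = \left(110 + 280\right) \left(-471\right) = 390 \left(-471\right) = -183690$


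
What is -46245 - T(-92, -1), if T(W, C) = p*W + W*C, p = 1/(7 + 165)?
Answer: -1992468/43 ≈ -46336.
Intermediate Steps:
p = 1/172 ≈ 0.0058140
T(W, C) = W/172 + C*W (T(W, C) = W/172 + W*C = W/172 + C*W)
-46245 - T(-92, -1) = -46245 - (-92)*(1/172 - 1) = -46245 - (-92)*(-171)/172 = -46245 - 1*3933/43 = -46245 - 3933/43 = -1992468/43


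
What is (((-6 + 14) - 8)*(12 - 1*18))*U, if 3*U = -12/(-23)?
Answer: 0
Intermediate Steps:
U = 4/23 (U = (-12/(-23))/3 = (-12*(-1/23))/3 = (⅓)*(12/23) = 4/23 ≈ 0.17391)
(((-6 + 14) - 8)*(12 - 1*18))*U = (((-6 + 14) - 8)*(12 - 1*18))*(4/23) = ((8 - 8)*(12 - 18))*(4/23) = (0*(-6))*(4/23) = 0*(4/23) = 0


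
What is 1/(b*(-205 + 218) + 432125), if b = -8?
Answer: 1/432021 ≈ 2.3147e-6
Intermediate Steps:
1/(b*(-205 + 218) + 432125) = 1/(-8*(-205 + 218) + 432125) = 1/(-8*13 + 432125) = 1/(-104 + 432125) = 1/432021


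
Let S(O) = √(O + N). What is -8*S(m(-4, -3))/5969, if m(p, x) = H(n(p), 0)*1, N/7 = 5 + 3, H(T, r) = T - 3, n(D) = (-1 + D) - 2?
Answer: -8*√46/5969 ≈ -0.0090901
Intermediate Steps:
n(D) = -3 + D
H(T, r) = -3 + T
N = 56 (N = 7*(5 + 3) = 7*8 = 56)
m(p, x) = -6 + p (m(p, x) = (-3 + (-3 + p))*1 = (-6 + p)*1 = -6 + p)
S(O) = √(56 + O) (S(O) = √(O + 56) = √(56 + O))
-8*S(m(-4, -3))/5969 = -8*√(56 + (-6 - 4))/5969 = -8*√(56 - 10)*(1/5969) = -8*√46*(1/5969) = -8*√46/5969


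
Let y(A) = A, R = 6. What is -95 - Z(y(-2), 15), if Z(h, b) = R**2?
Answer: -131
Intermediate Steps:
Z(h, b) = 36 (Z(h, b) = 6**2 = 36)
-95 - Z(y(-2), 15) = -95 - 1*36 = -95 - 36 = -131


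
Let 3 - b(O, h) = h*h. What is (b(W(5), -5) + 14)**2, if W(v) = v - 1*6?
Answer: 64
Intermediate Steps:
W(v) = -6 + v (W(v) = v - 6 = -6 + v)
b(O, h) = 3 - h**2 (b(O, h) = 3 - h*h = 3 - h**2)
(b(W(5), -5) + 14)**2 = ((3 - 1*(-5)**2) + 14)**2 = ((3 - 1*25) + 14)**2 = ((3 - 25) + 14)**2 = (-22 + 14)**2 = (-8)**2 = 64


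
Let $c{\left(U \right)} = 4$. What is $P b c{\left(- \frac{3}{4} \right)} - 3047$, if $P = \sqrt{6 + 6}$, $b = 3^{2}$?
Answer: $-3047 + 72 \sqrt{3} \approx -2922.3$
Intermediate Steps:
$b = 9$
$P = 2 \sqrt{3}$ ($P = \sqrt{12} = 2 \sqrt{3} \approx 3.4641$)
$P b c{\left(- \frac{3}{4} \right)} - 3047 = 2 \sqrt{3} \cdot 9 \cdot 4 - 3047 = 18 \sqrt{3} \cdot 4 - 3047 = 72 \sqrt{3} - 3047 = -3047 + 72 \sqrt{3}$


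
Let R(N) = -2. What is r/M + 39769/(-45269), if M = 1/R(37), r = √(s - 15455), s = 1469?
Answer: -39769/45269 - 6*I*√1554 ≈ -0.8785 - 236.52*I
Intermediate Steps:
r = 3*I*√1554 (r = √(1469 - 15455) = √(-13986) = 3*I*√1554 ≈ 118.26*I)
M = -½ (M = 1/(-2) = -½ ≈ -0.50000)
r/M + 39769/(-45269) = (3*I*√1554)/(-½) + 39769/(-45269) = (3*I*√1554)*(-2) + 39769*(-1/45269) = -6*I*√1554 - 39769/45269 = -39769/45269 - 6*I*√1554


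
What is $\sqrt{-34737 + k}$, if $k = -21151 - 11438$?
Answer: $7 i \sqrt{1374} \approx 259.47 i$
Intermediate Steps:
$k = -32589$ ($k = -21151 - 11438 = -32589$)
$\sqrt{-34737 + k} = \sqrt{-34737 - 32589} = \sqrt{-67326} = 7 i \sqrt{1374}$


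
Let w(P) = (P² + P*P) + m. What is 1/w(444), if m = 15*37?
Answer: 1/394827 ≈ 2.5328e-6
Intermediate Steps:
m = 555
w(P) = 555 + 2*P² (w(P) = (P² + P*P) + 555 = (P² + P²) + 555 = 2*P² + 555 = 555 + 2*P²)
1/w(444) = 1/(555 + 2*444²) = 1/(555 + 2*197136) = 1/(555 + 394272) = 1/394827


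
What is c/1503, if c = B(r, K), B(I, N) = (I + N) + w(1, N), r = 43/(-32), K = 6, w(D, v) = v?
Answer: 341/48096 ≈ 0.0070900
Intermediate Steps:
r = -43/32 (r = 43*(-1/32) = -43/32 ≈ -1.3438)
B(I, N) = I + 2*N (B(I, N) = (I + N) + N = I + 2*N)
c = 341/32 (c = -43/32 + 2*6 = -43/32 + 12 = 341/32 ≈ 10.656)
c/1503 = (341/32)/1503 = (341/32)*(1/1503) = 341/48096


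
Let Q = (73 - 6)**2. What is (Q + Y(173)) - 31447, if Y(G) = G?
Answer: -26785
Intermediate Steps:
Q = 4489 (Q = 67**2 = 4489)
(Q + Y(173)) - 31447 = (4489 + 173) - 31447 = 4662 - 31447 = -26785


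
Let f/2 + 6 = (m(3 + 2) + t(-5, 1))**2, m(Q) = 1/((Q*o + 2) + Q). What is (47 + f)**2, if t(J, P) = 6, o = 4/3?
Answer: 33429368569/2825761 ≈ 11830.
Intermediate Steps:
o = 4/3 (o = 4*(1/3) = 4/3 ≈ 1.3333)
m(Q) = 1/(2 + 7*Q/3) (m(Q) = 1/((Q*(4/3) + 2) + Q) = 1/((4*Q/3 + 2) + Q) = 1/((2 + 4*Q/3) + Q) = 1/(2 + 7*Q/3))
f = 103830/1681 (f = -12 + 2*(3/(6 + 7*(3 + 2)) + 6)**2 = -12 + 2*(3/(6 + 7*5) + 6)**2 = -12 + 2*(3/(6 + 35) + 6)**2 = -12 + 2*(3/41 + 6)**2 = -12 + 2*(249/41)**2 = -12 + 2*(62001/1681) = -12 + 124002/1681 = 103830/1681 ≈ 61.767)
(47 + f)**2 = (47 + 103830/1681)**2 = (182837/1681)**2 = 33429368569/2825761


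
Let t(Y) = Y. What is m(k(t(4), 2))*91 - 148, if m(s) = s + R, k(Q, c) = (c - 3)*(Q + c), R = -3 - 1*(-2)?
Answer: -785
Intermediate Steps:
R = -1 (R = -3 + 2 = -1)
k(Q, c) = (-3 + c)*(Q + c)
m(s) = -1 + s (m(s) = s - 1 = -1 + s)
m(k(t(4), 2))*91 - 148 = (-1 + (2**2 - 3*4 - 3*2 + 4*2))*91 - 148 = (-1 + (4 - 12 - 6 + 8))*91 - 148 = (-1 - 6)*91 - 148 = -7*91 - 148 = -637 - 148 = -785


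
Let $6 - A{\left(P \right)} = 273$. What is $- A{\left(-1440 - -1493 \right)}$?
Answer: $267$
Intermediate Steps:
$A{\left(P \right)} = -267$ ($A{\left(P \right)} = 6 - 273 = -267$)
$- A{\left(-1440 - -1493 \right)} = \left(-1\right) \left(-267\right) = 267$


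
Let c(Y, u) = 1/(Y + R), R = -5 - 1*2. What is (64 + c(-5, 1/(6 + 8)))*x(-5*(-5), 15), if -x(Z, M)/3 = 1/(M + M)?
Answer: -767/120 ≈ -6.3917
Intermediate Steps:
R = -7 (R = -5 - 2 = -7)
c(Y, u) = 1/(-7 + Y) (c(Y, u) = 1/(Y - 7) = 1/(-7 + Y))
x(Z, M) = -3/(2*M) (x(Z, M) = -3/(M + M) = -3*1/(2*M) = -3/(2*M))
(64 + c(-5, 1/(6 + 8)))*x(-5*(-5), 15) = (64 + 1/(-7 - 5))*(-3/2/15) = (64 + 1/(-12))*(-3/2*1/15) = (64 - 1/12)*(-⅒) = (767/12)*(-⅒) = -767/120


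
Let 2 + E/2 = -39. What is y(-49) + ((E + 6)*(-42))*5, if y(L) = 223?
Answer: 16183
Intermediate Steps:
E = -82 (E = -4 + 2*(-39) = -4 - 78 = -82)
y(-49) + ((E + 6)*(-42))*5 = 223 + ((-82 + 6)*(-42))*5 = 223 - 76*(-42)*5 = 223 + 3192*5 = 223 + 15960 = 16183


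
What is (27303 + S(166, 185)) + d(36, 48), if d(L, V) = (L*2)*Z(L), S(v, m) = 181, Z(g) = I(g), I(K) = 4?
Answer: 27772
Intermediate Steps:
Z(g) = 4
d(L, V) = 8*L (d(L, V) = (L*2)*4 = (2*L)*4 = 8*L)
(27303 + S(166, 185)) + d(36, 48) = (27303 + 181) + 8*36 = 27484 + 288 = 27772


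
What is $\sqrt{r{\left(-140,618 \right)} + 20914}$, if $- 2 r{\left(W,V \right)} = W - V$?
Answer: $\sqrt{21293} \approx 145.92$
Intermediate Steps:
$r{\left(W,V \right)} = \frac{V}{2} - \frac{W}{2}$ ($r{\left(W,V \right)} = - \frac{W - V}{2} = \frac{V}{2} - \frac{W}{2}$)
$\sqrt{r{\left(-140,618 \right)} + 20914} = \sqrt{\left(\frac{1}{2} \cdot 618 - -70\right) + 20914} = \sqrt{\left(309 + 70\right) + 20914} = \sqrt{379 + 20914} = \sqrt{21293}$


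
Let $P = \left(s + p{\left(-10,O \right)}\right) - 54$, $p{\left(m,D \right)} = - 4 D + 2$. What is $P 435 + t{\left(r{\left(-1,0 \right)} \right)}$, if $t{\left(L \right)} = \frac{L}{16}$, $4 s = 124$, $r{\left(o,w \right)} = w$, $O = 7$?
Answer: $-21315$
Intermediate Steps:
$s = 31$ ($s = \frac{1}{4} \cdot 124 = 31$)
$p{\left(m,D \right)} = 2 - 4 D$
$P = -49$ ($P = \left(31 + \left(2 - 28\right)\right) - 54 = \left(31 - 26\right) - 54 = 5 - 54 = -49$)
$t{\left(L \right)} = \frac{L}{16}$ ($t{\left(L \right)} = L \frac{1}{16} = \frac{L}{16}$)
$P 435 + t{\left(r{\left(-1,0 \right)} \right)} = \left(-49\right) 435 + \frac{1}{16} \cdot 0 = -21315 + 0 = -21315$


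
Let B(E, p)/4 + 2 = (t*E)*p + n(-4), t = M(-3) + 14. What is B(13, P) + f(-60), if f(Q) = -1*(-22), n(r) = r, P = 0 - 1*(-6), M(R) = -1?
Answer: 4054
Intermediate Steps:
P = 6 (P = 0 + 6 = 6)
t = 13 (t = -1 + 14 = 13)
f(Q) = 22
B(E, p) = -24 + 52*E*p (B(E, p) = -8 + 4*((13*E)*p - 4) = -8 + 4*(13*E*p - 4) = -8 + 4*(-4 + 13*E*p) = -8 + (-16 + 52*E*p) = -24 + 52*E*p)
B(13, P) + f(-60) = (-24 + 52*13*6) + 22 = (-24 + 4056) + 22 = 4032 + 22 = 4054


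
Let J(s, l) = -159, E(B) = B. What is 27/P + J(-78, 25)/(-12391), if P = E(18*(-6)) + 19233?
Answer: 375048/26330875 ≈ 0.014244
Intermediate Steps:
P = 19125 (P = 18*(-6) + 19233 = -108 + 19233 = 19125)
27/P + J(-78, 25)/(-12391) = 27/19125 - 159/(-12391) = 27*(1/19125) - 159*(-1/12391) = 3/2125 + 159/12391 = 375048/26330875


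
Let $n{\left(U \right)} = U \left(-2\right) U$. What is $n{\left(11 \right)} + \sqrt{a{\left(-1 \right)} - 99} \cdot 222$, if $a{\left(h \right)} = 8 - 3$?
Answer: $-242 + 222 i \sqrt{94} \approx -242.0 + 2152.4 i$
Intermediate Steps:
$a{\left(h \right)} = 5$ ($a{\left(h \right)} = 8 - 3 = 5$)
$n{\left(U \right)} = - 2 U^{2}$ ($n{\left(U \right)} = - 2 U U = - 2 U^{2}$)
$n{\left(11 \right)} + \sqrt{a{\left(-1 \right)} - 99} \cdot 222 = - 2 \cdot 11^{2} + \sqrt{5 - 99} \cdot 222 = \left(-2\right) 121 + \sqrt{-94} \cdot 222 = -242 + i \sqrt{94} \cdot 222 = -242 + 222 i \sqrt{94}$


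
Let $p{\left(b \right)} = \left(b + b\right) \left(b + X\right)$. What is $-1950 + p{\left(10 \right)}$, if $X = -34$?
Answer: $-2430$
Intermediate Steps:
$p{\left(b \right)} = 2 b \left(-34 + b\right)$ ($p{\left(b \right)} = \left(b + b\right) \left(b - 34\right) = 2 b \left(-34 + b\right)$)
$-1950 + p{\left(10 \right)} = -1950 + 2 \cdot 10 \left(-34 + 10\right) = -1950 + 2 \cdot 10 \left(-24\right) = -1950 - 480 = -2430$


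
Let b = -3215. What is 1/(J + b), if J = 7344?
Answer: 1/4129 ≈ 0.00024219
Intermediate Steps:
1/(J + b) = 1/(7344 - 3215) = 1/4129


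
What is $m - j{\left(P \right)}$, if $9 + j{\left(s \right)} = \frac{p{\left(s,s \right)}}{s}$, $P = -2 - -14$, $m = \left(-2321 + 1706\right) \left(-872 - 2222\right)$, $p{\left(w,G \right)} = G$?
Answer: $1902818$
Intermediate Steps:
$m = 1902810$ ($m = \left(-615\right) \left(-3094\right) = 1902810$)
$P = 12$ ($P = -2 + 14 = 12$)
$j{\left(s \right)} = -8$ ($j{\left(s \right)} = -9 + \frac{s}{s} = -9 + 1 = -8$)
$m - j{\left(P \right)} = 1902810 - -8 = 1902810 + 8 = 1902818$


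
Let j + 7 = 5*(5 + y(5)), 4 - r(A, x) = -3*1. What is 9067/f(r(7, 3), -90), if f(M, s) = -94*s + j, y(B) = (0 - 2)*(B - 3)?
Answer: 9067/8458 ≈ 1.0720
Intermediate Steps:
y(B) = 6 - 2*B (y(B) = -2*(-3 + B) = 6 - 2*B)
r(A, x) = 7 (r(A, x) = 4 - (-3) = 4 - 1*(-3) = 4 + 3 = 7)
j = -2 (j = -7 + 5*(5 + (6 - 2*5)) = -7 + 5*(5 + (6 - 10)) = -7 + 5*(5 - 4) = -7 + 5*1 = -7 + 5 = -2)
f(M, s) = -2 - 94*s (f(M, s) = -94*s - 2 = -2 - 94*s)
9067/f(r(7, 3), -90) = 9067/(-2 - 94*(-90)) = 9067/(-2 + 8460) = 9067/8458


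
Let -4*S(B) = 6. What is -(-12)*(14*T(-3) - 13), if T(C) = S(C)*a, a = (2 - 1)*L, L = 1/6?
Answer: -198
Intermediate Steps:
S(B) = -3/2 (S(B) = -¼*6 = -3/2)
L = ⅙ ≈ 0.16667
a = ⅙ (a = (2 - 1)*(⅙) = 1*(⅙) = ⅙ ≈ 0.16667)
T(C) = -¼ (T(C) = -3/2*⅙ = -¼)
-(-12)*(14*T(-3) - 13) = -(-12)*(14*(-¼) - 13) = -(-12)*(-7/2 - 13) = -(-12)*(-33)/2 = -12*33/2 = -198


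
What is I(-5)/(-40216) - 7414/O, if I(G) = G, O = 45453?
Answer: -297934159/1827937848 ≈ -0.16299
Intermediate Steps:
I(-5)/(-40216) - 7414/O = -5/(-40216) - 7414/45453 = -5*(-1/40216) - 7414*1/45453 = 5/40216 - 7414/45453 = -297934159/1827937848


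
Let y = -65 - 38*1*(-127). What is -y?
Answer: -4761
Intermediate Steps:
y = 4761 (y = -65 - 38*(-127) = -65 + 4826 = 4761)
-y = -1*4761 = -4761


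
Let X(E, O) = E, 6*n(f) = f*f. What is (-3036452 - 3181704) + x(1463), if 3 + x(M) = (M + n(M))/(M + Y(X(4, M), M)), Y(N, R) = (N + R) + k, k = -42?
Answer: -5670847895/912 ≈ -6.2180e+6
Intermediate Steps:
n(f) = f**2/6 (n(f) = (f*f)/6 = f**2/6)
Y(N, R) = -42 + N + R (Y(N, R) = (N + R) - 42 = -42 + N + R)
x(M) = -3 + (M + M**2/6)/(-38 + 2*M) (x(M) = -3 + (M + M**2/6)/(M + (-42 + 4 + M)) = -3 + (M + M**2/6)/(M + (-38 + M)) = -3 + (M + M**2/6)/(-38 + 2*M))
(-3036452 - 3181704) + x(1463) = (-3036452 - 3181704) + (684 + 1463**2 - 30*1463)/(12*(-19 + 1463)) = -6218156 + (1/12)*(684 + 2140369 - 43890)/1444 = -6218156 + (1/12)*(1/1444)*2097163 = -6218156 + 110377/912 = -5670847895/912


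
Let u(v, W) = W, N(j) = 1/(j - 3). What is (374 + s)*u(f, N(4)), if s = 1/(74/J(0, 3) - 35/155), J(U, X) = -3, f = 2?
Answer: 865717/2315 ≈ 373.96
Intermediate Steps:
N(j) = 1/(-3 + j)
s = -93/2315 (s = 1/(74/(-3) - 35/155) = 1/(74*(-⅓) - 35*1/155) = 1/(-74/3 - 7/31) = 1/(-2315/93) = -93/2315 ≈ -0.040173)
(374 + s)*u(f, N(4)) = (374 - 93/2315)/(-3 + 4) = (865717/2315)/1 = (865717/2315)*1 = 865717/2315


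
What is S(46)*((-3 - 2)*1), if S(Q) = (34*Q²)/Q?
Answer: -7820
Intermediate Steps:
S(Q) = 34*Q
S(46)*((-3 - 2)*1) = (34*46)*((-3 - 2)*1) = 1564*(-5*1) = 1564*(-5) = -7820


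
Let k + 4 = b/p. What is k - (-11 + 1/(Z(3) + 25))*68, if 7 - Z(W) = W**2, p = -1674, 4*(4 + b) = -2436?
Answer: 28545755/38502 ≈ 741.41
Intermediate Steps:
b = -613 (b = -4 + (1/4)*(-2436) = -4 - 609 = -613)
Z(W) = 7 - W**2
k = -6083/1674 (k = -4 - 613/(-1674) = -4 - 613*(-1/1674) = -4 + 613/1674 = -6083/1674 ≈ -3.6338)
k - (-11 + 1/(Z(3) + 25))*68 = -6083/1674 - (-11 + 1/((7 - 1*3**2) + 25))*68 = -6083/1674 - (-11 + 1/((7 - 1*9) + 25))*68 = -6083/1674 - (-11 + 1/((7 - 9) + 25))*68 = -6083/1674 - (-11 + 1/(-2 + 25))*68 = -6083/1674 - (-11 + 1/23)*68 = -6083/1674 - (-252)*68/23 = -6083/1674 - 1*(-17136/23) = -6083/1674 + 17136/23 = 28545755/38502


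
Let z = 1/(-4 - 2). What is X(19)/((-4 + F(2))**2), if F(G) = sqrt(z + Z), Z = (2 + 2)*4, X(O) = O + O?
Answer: 1368/(24 - sqrt(570))**2 ≈ 87095.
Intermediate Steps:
X(O) = 2*O
z = -1/6 (z = 1/(-6) = -1/6 ≈ -0.16667)
Z = 16 (Z = 4*4 = 16)
F(G) = sqrt(570)/6 (F(G) = sqrt(-1/6 + 16) = sqrt(95/6) = sqrt(570)/6)
X(19)/((-4 + F(2))**2) = (2*19)/((-4 + sqrt(570)/6)**2) = 38/(-4 + sqrt(570)/6)**2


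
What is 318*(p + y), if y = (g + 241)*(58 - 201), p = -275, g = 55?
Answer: -13547754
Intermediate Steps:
y = -42328 (y = (55 + 241)*(58 - 201) = 296*(-143) = -42328)
318*(p + y) = 318*(-275 - 42328) = 318*(-42603) = -13547754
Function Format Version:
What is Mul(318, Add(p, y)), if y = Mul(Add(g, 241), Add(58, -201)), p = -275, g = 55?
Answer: -13547754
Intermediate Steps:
y = -42328 (y = Mul(Add(55, 241), Add(58, -201)) = Mul(296, -143) = -42328)
Mul(318, Add(p, y)) = Mul(318, Add(-275, -42328)) = Mul(318, -42603) = -13547754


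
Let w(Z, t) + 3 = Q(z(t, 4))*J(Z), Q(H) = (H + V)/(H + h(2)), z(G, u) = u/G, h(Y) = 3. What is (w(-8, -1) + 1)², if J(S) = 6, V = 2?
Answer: 100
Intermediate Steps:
Q(H) = (2 + H)/(3 + H) (Q(H) = (H + 2)/(H + 3) = (2 + H)/(3 + H))
w(Z, t) = -3 + 6*(2 + 4/t)/(3 + 4/t) (w(Z, t) = -3 + ((2 + 4/t)/(3 + 4/t))*6 = -3 + 6*(2 + 4/t)/(3 + 4/t))
(w(-8, -1) + 1)² = (3*(4 - 1)/(4 + 3*(-1)) + 1)² = (3*3/(4 - 3) + 1)² = (3*3/1 + 1)² = (3*1*3 + 1)² = (9 + 1)² = 10² = 100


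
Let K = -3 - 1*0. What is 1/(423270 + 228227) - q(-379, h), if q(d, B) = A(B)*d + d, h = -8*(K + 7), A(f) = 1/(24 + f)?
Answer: 1728421549/5211976 ≈ 331.63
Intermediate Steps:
K = -3 (K = -3 + 0 = -3)
h = -32 (h = -8*(-3 + 7) = -8*4 = -32)
q(d, B) = d + d/(24 + B) (q(d, B) = d/(24 + B) + d = d + d/(24 + B))
1/(423270 + 228227) - q(-379, h) = 1/(423270 + 228227) - (-379)*(25 - 32)/(24 - 32) = 1/651497 - (-379)*(-7)/(-8) = 1/651497 - (-379)*(-1)*(-7)/8 = 1/651497 - 1*(-2653/8) = 1/651497 + 2653/8 = 1728421549/5211976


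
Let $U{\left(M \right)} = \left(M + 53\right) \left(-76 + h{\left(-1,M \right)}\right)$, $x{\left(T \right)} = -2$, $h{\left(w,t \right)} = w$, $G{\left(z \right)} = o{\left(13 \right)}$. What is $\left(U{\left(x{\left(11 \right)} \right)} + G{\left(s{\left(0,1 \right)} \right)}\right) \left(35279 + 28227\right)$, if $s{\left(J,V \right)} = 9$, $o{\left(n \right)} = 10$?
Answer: $-248753002$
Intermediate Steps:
$G{\left(z \right)} = 10$
$U{\left(M \right)} = -4081 - 77 M$ ($U{\left(M \right)} = \left(M + 53\right) \left(-76 - 1\right) = \left(53 + M\right) \left(-77\right) = -4081 - 77 M$)
$\left(U{\left(x{\left(11 \right)} \right)} + G{\left(s{\left(0,1 \right)} \right)}\right) \left(35279 + 28227\right) = \left(\left(-4081 - -154\right) + 10\right) \left(35279 + 28227\right) = \left(\left(-4081 + 154\right) + 10\right) 63506 = \left(-3927 + 10\right) 63506 = \left(-3917\right) 63506 = -248753002$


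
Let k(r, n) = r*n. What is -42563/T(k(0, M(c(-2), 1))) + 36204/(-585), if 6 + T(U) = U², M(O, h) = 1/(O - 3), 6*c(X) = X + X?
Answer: 914153/130 ≈ 7031.9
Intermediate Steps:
c(X) = X/3 (c(X) = (X + X)/6 = (2*X)/6 = X/3)
M(O, h) = 1/(-3 + O)
k(r, n) = n*r
T(U) = -6 + U²
-42563/T(k(0, M(c(-2), 1))) + 36204/(-585) = -42563/(-6 + (0/(-3 + (⅓)*(-2)))²) + 36204/(-585) = -42563/(-6 + (0/(-3 - ⅔))²) + 36204*(-1/585) = -42563/(-6 + (0/(-11/3))²) - 12068/195 = -42563/(-6 + (-3/11*0)²) - 12068/195 = -42563/(-6 + 0²) - 12068/195 = -42563/(-6 + 0) - 12068/195 = -42563/(-6) - 12068/195 = -42563*(-⅙) - 12068/195 = 42563/6 - 12068/195 = 914153/130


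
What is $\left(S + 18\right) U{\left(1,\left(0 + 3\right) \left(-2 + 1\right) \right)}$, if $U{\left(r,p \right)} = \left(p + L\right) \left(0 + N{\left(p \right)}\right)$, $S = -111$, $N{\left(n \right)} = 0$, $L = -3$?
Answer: $0$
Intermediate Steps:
$U{\left(r,p \right)} = 0$ ($U{\left(r,p \right)} = \left(p - 3\right) \left(0 + 0\right) = \left(-3 + p\right) 0 = 0$)
$\left(S + 18\right) U{\left(1,\left(0 + 3\right) \left(-2 + 1\right) \right)} = \left(-111 + 18\right) 0 = \left(-93\right) 0 = 0$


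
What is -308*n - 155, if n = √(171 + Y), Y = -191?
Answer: -155 - 616*I*√5 ≈ -155.0 - 1377.4*I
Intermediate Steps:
n = 2*I*√5 (n = √(171 - 191) = √(-20) = 2*I*√5 ≈ 4.4721*I)
-308*n - 155 = -616*I*√5 - 155 = -155 - 616*I*√5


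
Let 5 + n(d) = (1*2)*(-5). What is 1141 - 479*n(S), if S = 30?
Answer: 8326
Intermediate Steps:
n(d) = -15 (n(d) = -5 + (1*2)*(-5) = -5 + 2*(-5) = -5 - 10 = -15)
1141 - 479*n(S) = 1141 - 479*(-15) = 1141 + 7185 = 8326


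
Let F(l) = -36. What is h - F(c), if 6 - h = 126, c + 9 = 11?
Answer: -84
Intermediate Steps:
c = 2 (c = -9 + 11 = 2)
h = -120 (h = 6 - 1*126 = 6 - 126 = -120)
h - F(c) = -120 - 1*(-36) = -120 + 36 = -84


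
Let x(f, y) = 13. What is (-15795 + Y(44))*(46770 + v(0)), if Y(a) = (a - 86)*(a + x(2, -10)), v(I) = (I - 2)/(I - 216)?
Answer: -10208396381/12 ≈ -8.5070e+8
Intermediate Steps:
v(I) = (-2 + I)/(-216 + I)
Y(a) = (-86 + a)*(13 + a) (Y(a) = (a - 86)*(a + 13) = (-86 + a)*(13 + a))
(-15795 + Y(44))*(46770 + v(0)) = (-15795 + (-1118 + 44² - 73*44))*(46770 + (-2 + 0)/(-216 + 0)) = (-15795 + (-1118 + 1936 - 3212))*(46770 - 2/(-216)) = (-15795 - 2394)*(46770 - 1/216*(-2)) = -18189*(46770 + 1/108) = -18189*5051161/108 = -10208396381/12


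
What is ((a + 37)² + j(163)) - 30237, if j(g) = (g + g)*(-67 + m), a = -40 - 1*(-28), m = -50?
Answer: -67754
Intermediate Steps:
a = -12 (a = -40 + 28 = -12)
j(g) = -234*g (j(g) = (g + g)*(-67 - 50) = (2*g)*(-117) = -234*g)
((a + 37)² + j(163)) - 30237 = ((-12 + 37)² - 234*163) - 30237 = (25² - 38142) - 30237 = (625 - 38142) - 30237 = -37517 - 30237 = -67754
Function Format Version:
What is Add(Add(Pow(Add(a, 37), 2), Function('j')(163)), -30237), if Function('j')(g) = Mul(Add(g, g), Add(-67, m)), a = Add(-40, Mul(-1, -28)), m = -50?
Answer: -67754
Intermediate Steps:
a = -12 (a = Add(-40, 28) = -12)
Function('j')(g) = Mul(-234, g) (Function('j')(g) = Mul(Add(g, g), Add(-67, -50)) = Mul(Mul(2, g), -117) = Mul(-234, g))
Add(Add(Pow(Add(a, 37), 2), Function('j')(163)), -30237) = Add(Add(Pow(Add(-12, 37), 2), Mul(-234, 163)), -30237) = Add(Add(Pow(25, 2), -38142), -30237) = Add(Add(625, -38142), -30237) = Add(-37517, -30237) = -67754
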